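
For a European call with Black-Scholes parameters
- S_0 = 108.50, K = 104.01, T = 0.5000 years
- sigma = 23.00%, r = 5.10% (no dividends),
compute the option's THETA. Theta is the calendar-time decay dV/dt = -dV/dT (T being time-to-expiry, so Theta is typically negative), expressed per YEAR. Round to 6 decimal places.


d1 = 0.4979761053; d2 = 0.3353415456
phi(d1) = 0.3524210569; exp(-qT) = 1.0000000000; exp(-rT) = 0.9748223790
Theta = -S*exp(-qT)*phi(d1)*sigma/(2*sqrt(T)) - r*K*exp(-rT)*N(d2) + q*S*exp(-qT)*N(d1)
N(d1) = 0.6907495580; N(d2) = 0.6313162713; sqrt(T) = 0.7071067812
Term 1 = -108.5000 * 1.0000000000 * 0.3524210569 * 0.2300 / (2 * 0.7071067812) = -6.2187690097
Term 2 = -0.0510 * 104.0100 * 0.9748223790 * 0.6313162713 = -3.2645080660
Term 3 = 0 (no dividend yield, q = 0)
Theta = -6.2187690097 + (-3.2645080660) + (0.0000000000) = -9.483277

Answer: Theta = -9.483277


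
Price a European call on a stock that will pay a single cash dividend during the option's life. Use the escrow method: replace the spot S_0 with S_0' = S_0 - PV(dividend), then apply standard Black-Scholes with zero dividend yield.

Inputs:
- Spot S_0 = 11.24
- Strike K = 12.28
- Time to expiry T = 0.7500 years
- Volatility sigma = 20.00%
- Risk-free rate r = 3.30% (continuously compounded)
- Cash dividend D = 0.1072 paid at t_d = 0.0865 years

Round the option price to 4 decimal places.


PV(D) = D * exp(-r * t_d) = 0.1072 * 0.99714957 = 0.10689443
S_0' = S_0 - PV(D) = 11.2400 - 0.10689443 = 11.13310557
d1 = (ln(S_0'/K) + (r + sigma^2/2)*T) / (sigma*sqrt(T)) = -0.33658810
d2 = d1 - sigma*sqrt(T) = -0.50979318
exp(-rT) = 0.97555377
N(d1) = 0.36821371; N(d2) = 0.30509818
C = S_0' * N(d1) - K * exp(-rT) * N(d2) = 11.13310557 * 0.36821371 - 12.2800 * 0.97555377 * 0.30509818 = 0.4443

Answer: Price = 0.4443


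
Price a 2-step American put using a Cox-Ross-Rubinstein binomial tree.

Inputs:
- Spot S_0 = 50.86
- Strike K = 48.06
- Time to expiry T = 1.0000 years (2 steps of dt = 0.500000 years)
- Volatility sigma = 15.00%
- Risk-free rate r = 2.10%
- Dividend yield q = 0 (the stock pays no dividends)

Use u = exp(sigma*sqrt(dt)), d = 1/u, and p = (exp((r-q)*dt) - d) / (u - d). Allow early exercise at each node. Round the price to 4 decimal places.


dt = T/N = 0.500000
u = exp(sigma*sqrt(dt)) = 1.111895; d = 1/u = 0.899365
p = (exp((r-q)*dt) - d) / (u - d) = 0.523173
Discount per step: exp(-r*dt) = 0.989555
Stock lattice S(k, i) with i counting down-moves:
  k=0: S(0,0) = 50.8600
  k=1: S(1,0) = 56.5510; S(1,1) = 45.7417
  k=2: S(2,0) = 62.8788; S(2,1) = 50.8600; S(2,2) = 41.1385
Terminal payoffs V(N, i) = max(K - S_T, 0):
  V(2,0) = 0.000000; V(2,1) = 0.000000; V(2,2) = 6.921488
Backward induction: V(k, i) = exp(-r*dt) * [p * V(k+1, i) + (1-p) * V(k+1, i+1)]; then take max(V_cont, immediate exercise) for American.
  V(1,0) = exp(-r*dt) * [p*0.000000 + (1-p)*0.000000] = 0.000000; exercise = 0.000000; V(1,0) = max -> 0.000000
  V(1,1) = exp(-r*dt) * [p*0.000000 + (1-p)*6.921488] = 3.265877; exercise = 2.318282; V(1,1) = max -> 3.265877
  V(0,0) = exp(-r*dt) * [p*0.000000 + (1-p)*3.265877] = 1.540991; exercise = 0.000000; V(0,0) = max -> 1.540991

Answer: Price = V(0,0) = 1.5410


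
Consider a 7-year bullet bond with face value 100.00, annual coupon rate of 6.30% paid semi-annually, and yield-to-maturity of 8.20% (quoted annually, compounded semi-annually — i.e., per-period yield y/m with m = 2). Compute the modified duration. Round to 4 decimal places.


Coupon per period c = face * coupon_rate / m = 3.150000
Periods per year m = 2; per-period yield y/m = 0.041000
Number of cashflows N = 14
Cashflows (t years, CF_t, discount factor 1/(1+y/m)^(m*t), PV):
  t = 0.5000: CF_t = 3.150000, DF = 0.960615, PV = 3.025937
  t = 1.0000: CF_t = 3.150000, DF = 0.922781, PV = 2.906759
  t = 1.5000: CF_t = 3.150000, DF = 0.886437, PV = 2.792276
  t = 2.0000: CF_t = 3.150000, DF = 0.851524, PV = 2.682302
  t = 2.5000: CF_t = 3.150000, DF = 0.817987, PV = 2.576659
  t = 3.0000: CF_t = 3.150000, DF = 0.785770, PV = 2.475177
  t = 3.5000: CF_t = 3.150000, DF = 0.754823, PV = 2.377691
  t = 4.0000: CF_t = 3.150000, DF = 0.725094, PV = 2.284045
  t = 4.5000: CF_t = 3.150000, DF = 0.696536, PV = 2.194088
  t = 5.0000: CF_t = 3.150000, DF = 0.669103, PV = 2.107673
  t = 5.5000: CF_t = 3.150000, DF = 0.642750, PV = 2.024662
  t = 6.0000: CF_t = 3.150000, DF = 0.617435, PV = 1.944920
  t = 6.5000: CF_t = 3.150000, DF = 0.593117, PV = 1.868319
  t = 7.0000: CF_t = 103.150000, DF = 0.569757, PV = 58.770450
Price P = sum_t PV_t = 90.030958
First compute Macaulay numerator sum_t t * PV_t:
  t * PV_t at t = 0.5000: 1.512968
  t * PV_t at t = 1.0000: 2.906759
  t * PV_t at t = 1.5000: 4.188414
  t * PV_t at t = 2.0000: 5.364604
  t * PV_t at t = 2.5000: 6.441647
  t * PV_t at t = 3.0000: 7.425530
  t * PV_t at t = 3.5000: 8.321919
  t * PV_t at t = 4.0000: 9.136181
  t * PV_t at t = 4.5000: 9.873395
  t * PV_t at t = 5.0000: 10.538366
  t * PV_t at t = 5.5000: 11.135641
  t * PV_t at t = 6.0000: 11.669522
  t * PV_t at t = 6.5000: 12.144075
  t * PV_t at t = 7.0000: 411.393153
Macaulay duration D = 512.052173 / 90.030958 = 5.687512
Modified duration = D / (1 + y/m) = 5.687512 / (1 + 0.041000) = 5.463508

Answer: Modified duration = 5.4635


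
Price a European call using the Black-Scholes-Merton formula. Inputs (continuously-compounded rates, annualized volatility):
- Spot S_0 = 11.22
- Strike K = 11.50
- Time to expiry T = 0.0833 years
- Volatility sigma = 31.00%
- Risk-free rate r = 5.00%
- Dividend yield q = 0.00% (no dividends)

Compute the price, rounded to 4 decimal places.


Answer: Price = 0.2989

Derivation:
d1 = (ln(S/K) + (r - q + 0.5*sigma^2) * T) / (sigma * sqrt(T)) = -0.18421050
d2 = d1 - sigma * sqrt(T) = -0.27368190
exp(-rT) = 0.99584366; exp(-qT) = 1.00000000
C = S_0 * exp(-qT) * N(d1) - K * exp(-rT) * N(d2)
N(d1) = 0.42692416; N(d2) = 0.39216455
C = 11.2200 * 1.00000000 * 0.42692416 - 11.5000 * 0.99584366 * 0.39216455 = 0.2989


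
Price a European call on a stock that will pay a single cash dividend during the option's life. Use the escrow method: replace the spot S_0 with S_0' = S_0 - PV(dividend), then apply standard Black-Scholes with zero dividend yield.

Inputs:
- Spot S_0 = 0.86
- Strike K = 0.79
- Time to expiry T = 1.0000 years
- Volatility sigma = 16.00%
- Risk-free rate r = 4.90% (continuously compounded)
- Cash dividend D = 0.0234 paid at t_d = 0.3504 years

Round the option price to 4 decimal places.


PV(D) = D * exp(-r * t_d) = 0.0234 * 0.98297696 = 0.02300166
S_0' = S_0 - PV(D) = 0.8600 - 0.02300166 = 0.83699834
d1 = (ln(S_0'/K) + (r + sigma^2/2)*T) / (sigma*sqrt(T)) = 0.74743213
d2 = d1 - sigma*sqrt(T) = 0.58743213
exp(-rT) = 0.95218113
N(d1) = 0.77259862; N(d2) = 0.72154324
C = S_0' * N(d1) - K * exp(-rT) * N(d2) = 0.83699834 * 0.77259862 - 0.7900 * 0.95218113 * 0.72154324 = 0.1039

Answer: Price = 0.1039


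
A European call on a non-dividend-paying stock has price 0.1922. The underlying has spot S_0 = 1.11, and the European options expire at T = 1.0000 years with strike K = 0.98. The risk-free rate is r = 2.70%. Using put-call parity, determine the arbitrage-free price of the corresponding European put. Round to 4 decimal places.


Answer: Put price = 0.0361

Derivation:
Put-call parity: C - P = S_0 * exp(-qT) - K * exp(-rT).
S_0 * exp(-qT) = 1.1100 * 1.00000000 = 1.11000000
K * exp(-rT) = 0.9800 * 0.97336124 = 0.95389402
P = C - S*exp(-qT) + K*exp(-rT)
P = 0.1922 - 1.11000000 + 0.95389402 = 0.0361


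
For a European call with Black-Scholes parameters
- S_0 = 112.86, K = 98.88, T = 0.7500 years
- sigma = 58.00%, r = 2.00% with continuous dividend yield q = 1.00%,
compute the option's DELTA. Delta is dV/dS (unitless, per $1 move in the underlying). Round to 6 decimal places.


Answer: Delta = 0.696476

Derivation:
d1 = 0.5293527898; d2 = 0.0270580556
phi(d1) = 0.3467865836; exp(-qT) = 0.9925280548; exp(-rT) = 0.9851119396
N(d1) = 0.7017196292
Delta = exp(-qT) * N(d1) = 0.9925280548 * 0.7017196292 = 0.696476


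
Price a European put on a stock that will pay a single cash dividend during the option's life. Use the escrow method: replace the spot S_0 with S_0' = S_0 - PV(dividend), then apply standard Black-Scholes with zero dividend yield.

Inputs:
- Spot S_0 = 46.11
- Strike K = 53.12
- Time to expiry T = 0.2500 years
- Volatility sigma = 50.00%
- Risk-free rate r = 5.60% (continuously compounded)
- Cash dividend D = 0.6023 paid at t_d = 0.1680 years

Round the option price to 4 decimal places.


Answer: Price = 9.0476

Derivation:
PV(D) = D * exp(-r * t_d) = 0.6023 * 0.99063612 = 0.59666013
S_0' = S_0 - PV(D) = 46.1100 - 0.59666013 = 45.51333987
d1 = (ln(S_0'/K) + (r + sigma^2/2)*T) / (sigma*sqrt(T)) = -0.43719215
d2 = d1 - sigma*sqrt(T) = -0.68719215
exp(-rT) = 0.98609754
N(-d1) = 0.66901400; N(-d2) = 0.75401918
P = K * exp(-rT) * N(-d2) - S_0' * N(-d1) = 53.1200 * 0.98609754 * 0.75401918 - 45.51333987 * 0.66901400 = 9.0476


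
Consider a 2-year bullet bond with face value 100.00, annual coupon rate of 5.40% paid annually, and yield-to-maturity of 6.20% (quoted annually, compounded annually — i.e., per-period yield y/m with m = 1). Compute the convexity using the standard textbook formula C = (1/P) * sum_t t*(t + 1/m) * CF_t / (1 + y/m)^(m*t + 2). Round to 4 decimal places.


Answer: Convexity = 5.1369

Derivation:
Coupon per period c = face * coupon_rate / m = 5.400000
Periods per year m = 1; per-period yield y/m = 0.062000
Number of cashflows N = 2
Cashflows (t years, CF_t, discount factor 1/(1+y/m)^(m*t), PV):
  t = 1.0000: CF_t = 5.400000, DF = 0.941620, PV = 5.084746
  t = 2.0000: CF_t = 105.400000, DF = 0.886647, PV = 93.452641
Price P = sum_t PV_t = 98.537386
Convexity numerator sum_t t*(t + 1/m) * CF_t / (1+y/m)^(m*t + 2):
  t = 1.0000: term = 9.016754
  t = 2.0000: term = 497.157270
Convexity = (1/P) * sum = 506.174023 / 98.537386 = 5.136873


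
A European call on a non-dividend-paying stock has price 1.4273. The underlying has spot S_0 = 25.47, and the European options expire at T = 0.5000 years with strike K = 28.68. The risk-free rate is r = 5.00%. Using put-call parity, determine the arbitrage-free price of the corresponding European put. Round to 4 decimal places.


Answer: Put price = 3.9292

Derivation:
Put-call parity: C - P = S_0 * exp(-qT) - K * exp(-rT).
S_0 * exp(-qT) = 25.4700 * 1.00000000 = 25.47000000
K * exp(-rT) = 28.6800 * 0.97530991 = 27.97188828
P = C - S*exp(-qT) + K*exp(-rT)
P = 1.4273 - 25.47000000 + 27.97188828 = 3.9292


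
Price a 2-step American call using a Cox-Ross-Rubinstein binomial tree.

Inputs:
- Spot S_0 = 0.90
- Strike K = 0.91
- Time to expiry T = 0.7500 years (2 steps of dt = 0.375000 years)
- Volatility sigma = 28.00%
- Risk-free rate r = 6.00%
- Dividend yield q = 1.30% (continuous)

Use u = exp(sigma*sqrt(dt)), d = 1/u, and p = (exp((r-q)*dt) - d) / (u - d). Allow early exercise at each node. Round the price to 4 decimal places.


dt = T/N = 0.375000
u = exp(sigma*sqrt(dt)) = 1.187042; d = 1/u = 0.842430
p = (exp((r-q)*dt) - d) / (u - d) = 0.508837
Discount per step: exp(-r*dt) = 0.977751
Stock lattice S(k, i) with i counting down-moves:
  k=0: S(0,0) = 0.9000
  k=1: S(1,0) = 1.0683; S(1,1) = 0.7582
  k=2: S(2,0) = 1.2682; S(2,1) = 0.9000; S(2,2) = 0.6387
Terminal payoffs V(N, i) = max(S_T - K, 0):
  V(2,0) = 0.358161; V(2,1) = 0.000000; V(2,2) = 0.000000
Backward induction: V(k, i) = exp(-r*dt) * [p * V(k+1, i) + (1-p) * V(k+1, i+1)]; then take max(V_cont, immediate exercise) for American.
  V(1,0) = exp(-r*dt) * [p*0.358161 + (1-p)*0.000000] = 0.178191; exercise = 0.158338; V(1,0) = max -> 0.178191
  V(1,1) = exp(-r*dt) * [p*0.000000 + (1-p)*0.000000] = 0.000000; exercise = 0.000000; V(1,1) = max -> 0.000000
  V(0,0) = exp(-r*dt) * [p*0.178191 + (1-p)*0.000000] = 0.088653; exercise = 0.000000; V(0,0) = max -> 0.088653

Answer: Price = V(0,0) = 0.0887


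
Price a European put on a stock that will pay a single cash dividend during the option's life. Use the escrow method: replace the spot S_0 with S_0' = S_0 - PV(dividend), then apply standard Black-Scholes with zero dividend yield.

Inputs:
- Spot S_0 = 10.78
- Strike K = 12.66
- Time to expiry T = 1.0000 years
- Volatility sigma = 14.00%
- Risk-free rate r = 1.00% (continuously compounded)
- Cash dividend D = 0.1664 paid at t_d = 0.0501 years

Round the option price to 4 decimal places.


Answer: Price = 2.0131

Derivation:
PV(D) = D * exp(-r * t_d) = 0.1664 * 0.99949913 = 0.16631665
S_0' = S_0 - PV(D) = 10.7800 - 0.16631665 = 10.61368335
d1 = (ln(S_0'/K) + (r + sigma^2/2)*T) / (sigma*sqrt(T)) = -1.11788119
d2 = d1 - sigma*sqrt(T) = -1.25788119
exp(-rT) = 0.99004983
N(-d1) = 0.86819113; N(-d2) = 0.89578264
P = K * exp(-rT) * N(-d2) - S_0' * N(-d1) = 12.6600 * 0.99004983 * 0.89578264 - 10.61368335 * 0.86819113 = 2.0131


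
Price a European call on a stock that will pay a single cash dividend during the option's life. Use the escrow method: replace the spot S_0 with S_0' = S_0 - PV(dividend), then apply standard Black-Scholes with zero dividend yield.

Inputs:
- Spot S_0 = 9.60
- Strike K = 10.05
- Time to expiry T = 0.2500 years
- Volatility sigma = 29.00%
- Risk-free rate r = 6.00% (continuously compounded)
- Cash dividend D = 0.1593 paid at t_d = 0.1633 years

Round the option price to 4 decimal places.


PV(D) = D * exp(-r * t_d) = 0.1593 * 0.99024984 = 0.15774680
S_0' = S_0 - PV(D) = 9.6000 - 0.15774680 = 9.44225320
d1 = (ln(S_0'/K) + (r + sigma^2/2)*T) / (sigma*sqrt(T)) = -0.25424480
d2 = d1 - sigma*sqrt(T) = -0.39924480
exp(-rT) = 0.98511194
N(d1) = 0.39965322; N(d2) = 0.34485642
C = S_0' * N(d1) - K * exp(-rT) * N(d2) = 9.44225320 * 0.39965322 - 10.0500 * 0.98511194 * 0.34485642 = 0.3594

Answer: Price = 0.3594


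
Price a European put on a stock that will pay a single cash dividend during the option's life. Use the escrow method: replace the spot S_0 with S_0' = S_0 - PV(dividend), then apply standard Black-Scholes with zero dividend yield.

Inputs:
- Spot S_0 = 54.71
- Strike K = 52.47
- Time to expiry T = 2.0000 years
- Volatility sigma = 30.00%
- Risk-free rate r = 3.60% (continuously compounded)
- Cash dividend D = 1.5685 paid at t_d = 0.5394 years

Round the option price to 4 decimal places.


PV(D) = D * exp(-r * t_d) = 1.5685 * 0.98076892 = 1.53833606
S_0' = S_0 - PV(D) = 54.7100 - 1.53833606 = 53.17166394
d1 = (ln(S_0'/K) + (r + sigma^2/2)*T) / (sigma*sqrt(T)) = 0.41314845
d2 = d1 - sigma*sqrt(T) = -0.01111561
exp(-rT) = 0.93053090
N(-d1) = 0.33974893; N(-d2) = 0.50443440
P = K * exp(-rT) * N(-d2) - S_0' * N(-d1) = 52.4700 * 0.93053090 * 0.50443440 - 53.17166394 * 0.33974893 = 6.5640

Answer: Price = 6.5640


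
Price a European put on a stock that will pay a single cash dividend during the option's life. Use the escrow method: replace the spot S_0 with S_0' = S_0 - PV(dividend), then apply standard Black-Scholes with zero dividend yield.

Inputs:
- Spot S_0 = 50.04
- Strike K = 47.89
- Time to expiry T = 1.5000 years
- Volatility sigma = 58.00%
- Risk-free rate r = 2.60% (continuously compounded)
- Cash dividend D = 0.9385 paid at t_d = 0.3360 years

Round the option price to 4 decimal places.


Answer: Price = 11.7324

Derivation:
PV(D) = D * exp(-r * t_d) = 0.9385 * 0.99130205 = 0.93033697
S_0' = S_0 - PV(D) = 50.0400 - 0.93033697 = 49.10966303
d1 = (ln(S_0'/K) + (r + sigma^2/2)*T) / (sigma*sqrt(T)) = 0.44548209
d2 = d1 - sigma*sqrt(T) = -0.26486994
exp(-rT) = 0.96175071
N(-d1) = 0.32798570; N(-d2) = 0.60444517
P = K * exp(-rT) * N(-d2) - S_0' * N(-d1) = 47.8900 * 0.96175071 * 0.60444517 - 49.10966303 * 0.32798570 = 11.7324


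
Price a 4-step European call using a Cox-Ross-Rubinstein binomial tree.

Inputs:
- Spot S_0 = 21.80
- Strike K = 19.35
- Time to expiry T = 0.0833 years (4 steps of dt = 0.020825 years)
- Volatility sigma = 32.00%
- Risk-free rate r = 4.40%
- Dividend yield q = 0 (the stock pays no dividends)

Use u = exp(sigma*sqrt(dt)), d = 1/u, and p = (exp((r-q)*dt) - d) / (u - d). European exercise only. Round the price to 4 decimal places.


Answer: Price = V(0,0) = 2.5982

Derivation:
dt = T/N = 0.020825
u = exp(sigma*sqrt(dt)) = 1.047262; d = 1/u = 0.954871
p = (exp((r-q)*dt) - d) / (u - d) = 0.498380
Discount per step: exp(-r*dt) = 0.999084
Stock lattice S(k, i) with i counting down-moves:
  k=0: S(0,0) = 21.8000
  k=1: S(1,0) = 22.8303; S(1,1) = 20.8162
  k=2: S(2,0) = 23.9093; S(2,1) = 21.8000; S(2,2) = 19.8768
  k=3: S(3,0) = 25.0393; S(3,1) = 22.8303; S(3,2) = 20.8162; S(3,3) = 18.9798
  k=4: S(4,0) = 26.2227; S(4,1) = 23.9093; S(4,2) = 21.8000; S(4,3) = 19.8768; S(4,4) = 18.1232
Terminal payoffs V(N, i) = max(S_T - K, 0):
  V(4,0) = 6.872691; V(4,1) = 4.559301; V(4,2) = 2.450000; V(4,3) = 0.526784; V(4,4) = 0.000000
Backward induction: V(k, i) = exp(-r*dt) * [p * V(k+1, i) + (1-p) * V(k+1, i+1)].
  V(3,0) = exp(-r*dt) * [p*6.872691 + (1-p)*4.559301] = 5.707015
  V(3,1) = exp(-r*dt) * [p*4.559301 + (1-p)*2.450000] = 3.498026
  V(3,2) = exp(-r*dt) * [p*2.450000 + (1-p)*0.526784] = 1.483915
  V(3,3) = exp(-r*dt) * [p*0.526784 + (1-p)*0.000000] = 0.262298
  V(2,0) = exp(-r*dt) * [p*5.707015 + (1-p)*3.498026] = 4.594729
  V(2,1) = exp(-r*dt) * [p*3.498026 + (1-p)*1.483915] = 2.485428
  V(2,2) = exp(-r*dt) * [p*1.483915 + (1-p)*0.262298] = 0.870329
  V(1,0) = exp(-r*dt) * [p*4.594729 + (1-p)*2.485428] = 3.533422
  V(1,1) = exp(-r*dt) * [p*2.485428 + (1-p)*0.870329] = 1.673727
  V(0,0) = exp(-r*dt) * [p*3.533422 + (1-p)*1.673727] = 2.598179


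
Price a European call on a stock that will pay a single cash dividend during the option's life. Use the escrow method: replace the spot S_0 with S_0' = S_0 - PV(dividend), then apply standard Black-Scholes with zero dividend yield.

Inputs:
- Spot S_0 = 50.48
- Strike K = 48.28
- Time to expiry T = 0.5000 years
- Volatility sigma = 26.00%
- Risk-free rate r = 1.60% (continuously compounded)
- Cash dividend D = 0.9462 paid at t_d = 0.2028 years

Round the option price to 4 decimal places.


Answer: Price = 4.4484

Derivation:
PV(D) = D * exp(-r * t_d) = 0.9462 * 0.99676046 = 0.94313475
S_0' = S_0 - PV(D) = 50.4800 - 0.94313475 = 49.53686525
d1 = (ln(S_0'/K) + (r + sigma^2/2)*T) / (sigma*sqrt(T)) = 0.27522635
d2 = d1 - sigma*sqrt(T) = 0.09137859
exp(-rT) = 0.99203191
N(d1) = 0.60842883; N(d2) = 0.53640411
C = S_0' * N(d1) - K * exp(-rT) * N(d2) = 49.53686525 * 0.60842883 - 48.2800 * 0.99203191 * 0.53640411 = 4.4484


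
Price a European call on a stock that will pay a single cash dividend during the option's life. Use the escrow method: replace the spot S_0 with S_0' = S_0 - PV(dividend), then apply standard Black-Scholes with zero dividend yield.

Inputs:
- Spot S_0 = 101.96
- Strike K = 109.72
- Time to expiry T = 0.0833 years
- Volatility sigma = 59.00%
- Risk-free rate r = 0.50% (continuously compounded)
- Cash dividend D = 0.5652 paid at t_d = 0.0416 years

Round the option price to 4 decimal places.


Answer: Price = 3.7663

Derivation:
PV(D) = D * exp(-r * t_d) = 0.5652 * 0.99979202 = 0.56508245
S_0' = S_0 - PV(D) = 101.9600 - 0.56508245 = 101.39491755
d1 = (ln(S_0'/K) + (r + sigma^2/2)*T) / (sigma*sqrt(T)) = -0.37580592
d2 = d1 - sigma*sqrt(T) = -0.54609018
exp(-rT) = 0.99958359
N(d1) = 0.35353059; N(d2) = 0.29250197
C = S_0' * N(d1) - K * exp(-rT) * N(d2) = 101.39491755 * 0.35353059 - 109.7200 * 0.99958359 * 0.29250197 = 3.7663


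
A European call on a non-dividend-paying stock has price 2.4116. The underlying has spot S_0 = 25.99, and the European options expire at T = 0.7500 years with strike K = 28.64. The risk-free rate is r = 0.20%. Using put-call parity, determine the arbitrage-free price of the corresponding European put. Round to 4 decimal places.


Answer: Put price = 5.0187

Derivation:
Put-call parity: C - P = S_0 * exp(-qT) - K * exp(-rT).
S_0 * exp(-qT) = 25.9900 * 1.00000000 = 25.99000000
K * exp(-rT) = 28.6400 * 0.99850112 = 28.59707220
P = C - S*exp(-qT) + K*exp(-rT)
P = 2.4116 - 25.99000000 + 28.59707220 = 5.0187


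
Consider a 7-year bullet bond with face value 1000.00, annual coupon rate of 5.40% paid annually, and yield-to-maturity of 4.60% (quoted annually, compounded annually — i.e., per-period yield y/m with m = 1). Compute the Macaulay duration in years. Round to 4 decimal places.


Coupon per period c = face * coupon_rate / m = 54.000000
Periods per year m = 1; per-period yield y/m = 0.046000
Number of cashflows N = 7
Cashflows (t years, CF_t, discount factor 1/(1+y/m)^(m*t), PV):
  t = 1.0000: CF_t = 54.000000, DF = 0.956023, PV = 51.625239
  t = 2.0000: CF_t = 54.000000, DF = 0.913980, PV = 49.354913
  t = 3.0000: CF_t = 54.000000, DF = 0.873786, PV = 47.184429
  t = 4.0000: CF_t = 54.000000, DF = 0.835359, PV = 45.109397
  t = 5.0000: CF_t = 54.000000, DF = 0.798623, PV = 43.125619
  t = 6.0000: CF_t = 54.000000, DF = 0.763501, PV = 41.229081
  t = 7.0000: CF_t = 1054.000000, DF = 0.729925, PV = 769.340896
Price P = sum_t PV_t = 1046.969574
Macaulay numerator sum_t t * PV_t:
  t * PV_t at t = 1.0000: 51.625239
  t * PV_t at t = 2.0000: 98.709826
  t * PV_t at t = 3.0000: 141.553288
  t * PV_t at t = 4.0000: 180.437588
  t * PV_t at t = 5.0000: 215.628093
  t * PV_t at t = 6.0000: 247.374485
  t * PV_t at t = 7.0000: 5385.386275
Macaulay duration D = (sum_t t * PV_t) / P = 6320.714793 / 1046.969574 = 6.037152

Answer: Macaulay duration = 6.0372 years


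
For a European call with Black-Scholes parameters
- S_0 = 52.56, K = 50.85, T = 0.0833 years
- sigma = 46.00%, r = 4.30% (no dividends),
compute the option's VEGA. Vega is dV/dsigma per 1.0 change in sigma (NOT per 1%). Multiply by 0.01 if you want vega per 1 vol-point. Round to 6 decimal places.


d1 = 0.3424896153; d2 = 0.2097256142
phi(d1) = 0.3762174036; exp(-qT) = 1.0000000000; exp(-rT) = 0.9964245074
Vega = S * exp(-qT) * phi(d1) * sqrt(T) = 52.5600 * 1.0000000000 * 0.3762174036 * 0.2886173938 = 5.707117

Answer: Vega = 5.707117


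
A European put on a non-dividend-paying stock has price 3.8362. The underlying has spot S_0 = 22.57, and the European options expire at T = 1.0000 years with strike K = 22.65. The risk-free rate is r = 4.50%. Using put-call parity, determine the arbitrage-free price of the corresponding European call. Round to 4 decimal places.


Answer: Call price = 4.7529

Derivation:
Put-call parity: C - P = S_0 * exp(-qT) - K * exp(-rT).
S_0 * exp(-qT) = 22.5700 * 1.00000000 = 22.57000000
K * exp(-rT) = 22.6500 * 0.95599748 = 21.65334296
C = P + S*exp(-qT) - K*exp(-rT)
C = 3.8362 + 22.57000000 - 21.65334296 = 4.7529


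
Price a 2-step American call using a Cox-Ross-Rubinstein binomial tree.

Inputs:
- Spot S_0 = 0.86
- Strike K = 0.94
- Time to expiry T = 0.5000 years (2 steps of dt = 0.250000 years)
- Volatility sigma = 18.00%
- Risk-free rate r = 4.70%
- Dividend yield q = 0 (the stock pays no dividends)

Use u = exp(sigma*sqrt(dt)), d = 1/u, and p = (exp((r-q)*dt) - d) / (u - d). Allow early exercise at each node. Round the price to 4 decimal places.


Answer: Price = V(0,0) = 0.0258

Derivation:
dt = T/N = 0.250000
u = exp(sigma*sqrt(dt)) = 1.094174; d = 1/u = 0.913931
p = (exp((r-q)*dt) - d) / (u - d) = 0.543089
Discount per step: exp(-r*dt) = 0.988319
Stock lattice S(k, i) with i counting down-moves:
  k=0: S(0,0) = 0.8600
  k=1: S(1,0) = 0.9410; S(1,1) = 0.7860
  k=2: S(2,0) = 1.0296; S(2,1) = 0.8600; S(2,2) = 0.7183
Terminal payoffs V(N, i) = max(S_T - K, 0):
  V(2,0) = 0.089607; V(2,1) = 0.000000; V(2,2) = 0.000000
Backward induction: V(k, i) = exp(-r*dt) * [p * V(k+1, i) + (1-p) * V(k+1, i+1)]; then take max(V_cont, immediate exercise) for American.
  V(1,0) = exp(-r*dt) * [p*0.089607 + (1-p)*0.000000] = 0.048096; exercise = 0.000990; V(1,0) = max -> 0.048096
  V(1,1) = exp(-r*dt) * [p*0.000000 + (1-p)*0.000000] = 0.000000; exercise = 0.000000; V(1,1) = max -> 0.000000
  V(0,0) = exp(-r*dt) * [p*0.048096 + (1-p)*0.000000] = 0.025815; exercise = 0.000000; V(0,0) = max -> 0.025815


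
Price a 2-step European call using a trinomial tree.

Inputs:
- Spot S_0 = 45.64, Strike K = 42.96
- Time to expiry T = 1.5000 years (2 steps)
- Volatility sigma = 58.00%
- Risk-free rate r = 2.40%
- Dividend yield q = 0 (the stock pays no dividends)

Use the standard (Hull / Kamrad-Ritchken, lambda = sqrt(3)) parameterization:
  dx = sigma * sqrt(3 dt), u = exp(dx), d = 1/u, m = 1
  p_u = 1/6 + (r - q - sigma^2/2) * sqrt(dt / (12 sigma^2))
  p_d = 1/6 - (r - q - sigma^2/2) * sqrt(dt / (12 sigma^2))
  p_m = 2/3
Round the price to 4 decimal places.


dt = T/N = 0.750000; dx = sigma*sqrt(3*dt) = 0.870000
u = exp(dx) = 2.386911; d = 1/u = 0.418952
p_u = 0.104511, p_m = 0.666667, p_d = 0.228822
Discount per step: exp(-r*dt) = 0.982161
Stock lattice S(k, j) with j the centered position index:
  k=0: S(0,+0) = 45.6400
  k=1: S(1,-1) = 19.1209; S(1,+0) = 45.6400; S(1,+1) = 108.9386
  k=2: S(2,-2) = 8.0108; S(2,-1) = 19.1209; S(2,+0) = 45.6400; S(2,+1) = 108.9386; S(2,+2) = 260.0268
Terminal payoffs V(N, j) = max(S_T - K, 0):
  V(2,-2) = 0.000000; V(2,-1) = 0.000000; V(2,+0) = 2.680000; V(2,+1) = 65.978611; V(2,+2) = 217.066754
Backward induction: V(k, j) = exp(-r*dt) * [p_u * V(k+1, j+1) + p_m * V(k+1, j) + p_d * V(k+1, j-1)]
  V(1,-1) = exp(-r*dt) * [p_u*2.680000 + p_m*0.000000 + p_d*0.000000] = 0.275094
  V(1,+0) = exp(-r*dt) * [p_u*65.978611 + p_m*2.680000 + p_d*0.000000] = 8.527309
  V(1,+1) = exp(-r*dt) * [p_u*217.066754 + p_m*65.978611 + p_d*2.680000] = 66.084660
  V(0,+0) = exp(-r*dt) * [p_u*66.084660 + p_m*8.527309 + p_d*0.275094] = 12.428685

Answer: Price = V(0,0) = 12.4287


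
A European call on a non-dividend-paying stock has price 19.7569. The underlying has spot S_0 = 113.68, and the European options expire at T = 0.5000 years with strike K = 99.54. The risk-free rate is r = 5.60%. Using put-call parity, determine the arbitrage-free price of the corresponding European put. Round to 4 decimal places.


Answer: Put price = 2.8684

Derivation:
Put-call parity: C - P = S_0 * exp(-qT) - K * exp(-rT).
S_0 * exp(-qT) = 113.6800 * 1.00000000 = 113.68000000
K * exp(-rT) = 99.5400 * 0.97238837 = 96.79153803
P = C - S*exp(-qT) + K*exp(-rT)
P = 19.7569 - 113.68000000 + 96.79153803 = 2.8684


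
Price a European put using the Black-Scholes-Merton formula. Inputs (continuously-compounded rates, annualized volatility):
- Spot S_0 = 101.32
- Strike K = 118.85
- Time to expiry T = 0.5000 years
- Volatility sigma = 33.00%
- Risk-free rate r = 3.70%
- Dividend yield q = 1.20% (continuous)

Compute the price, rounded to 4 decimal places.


d1 = (ln(S/K) + (r - q + 0.5*sigma^2) * T) / (sigma * sqrt(T)) = -0.51363109
d2 = d1 - sigma * sqrt(T) = -0.74697633
exp(-rT) = 0.98167007; exp(-qT) = 0.99401796
P = K * exp(-rT) * N(-d2) - S_0 * exp(-qT) * N(-d1)
N(-d1) = 0.69624503; N(-d2) = 0.77246107
P = 118.8500 * 0.98167007 * 0.77246107 - 101.3200 * 0.99401796 * 0.69624503 = 20.0026

Answer: Price = 20.0026


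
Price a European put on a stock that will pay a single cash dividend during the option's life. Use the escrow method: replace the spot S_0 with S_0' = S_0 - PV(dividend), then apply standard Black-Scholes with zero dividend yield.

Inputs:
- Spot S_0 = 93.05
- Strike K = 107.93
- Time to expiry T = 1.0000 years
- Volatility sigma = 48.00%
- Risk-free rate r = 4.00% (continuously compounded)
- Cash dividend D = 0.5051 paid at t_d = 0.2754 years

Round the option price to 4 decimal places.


PV(D) = D * exp(-r * t_d) = 0.5051 * 0.98904445 = 0.49956635
S_0' = S_0 - PV(D) = 93.0500 - 0.49956635 = 92.55043365
d1 = (ln(S_0'/K) + (r + sigma^2/2)*T) / (sigma*sqrt(T)) = 0.00306428
d2 = d1 - sigma*sqrt(T) = -0.47693572
exp(-rT) = 0.96078944
N(-d1) = 0.49877753; N(-d2) = 0.68329605
P = K * exp(-rT) * N(-d2) - S_0' * N(-d1) = 107.9300 * 0.96078944 * 0.68329605 - 92.55043365 * 0.49877753 = 24.6944

Answer: Price = 24.6944


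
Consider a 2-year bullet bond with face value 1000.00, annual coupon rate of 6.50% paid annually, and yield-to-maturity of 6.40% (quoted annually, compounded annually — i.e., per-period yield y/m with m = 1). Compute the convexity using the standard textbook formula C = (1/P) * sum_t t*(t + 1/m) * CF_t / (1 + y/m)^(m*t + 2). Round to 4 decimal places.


Coupon per period c = face * coupon_rate / m = 65.000000
Periods per year m = 1; per-period yield y/m = 0.064000
Number of cashflows N = 2
Cashflows (t years, CF_t, discount factor 1/(1+y/m)^(m*t), PV):
  t = 1.0000: CF_t = 65.000000, DF = 0.939850, PV = 61.090226
  t = 2.0000: CF_t = 1065.000000, DF = 0.883317, PV = 940.732941
Price P = sum_t PV_t = 1001.823167
Convexity numerator sum_t t*(t + 1/m) * CF_t / (1+y/m)^(m*t + 2):
  t = 1.0000: term = 107.924108
  t = 2.0000: term = 4985.794180
Convexity = (1/P) * sum = 5093.718288 / 1001.823167 = 5.084448

Answer: Convexity = 5.0844


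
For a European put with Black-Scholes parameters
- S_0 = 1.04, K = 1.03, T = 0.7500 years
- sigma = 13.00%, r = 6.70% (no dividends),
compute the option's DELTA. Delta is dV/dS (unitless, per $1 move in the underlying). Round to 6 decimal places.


d1 = 0.5884479265; d2 = 0.4758646240
phi(d1) = 0.3355198985; exp(-qT) = 1.0000000000; exp(-rT) = 0.9509916469
N(-d1) = 0.2781158383
Delta = -exp(-qT) * N(-d1) = -1.0000000000 * 0.2781158383 = -0.278116

Answer: Delta = -0.278116


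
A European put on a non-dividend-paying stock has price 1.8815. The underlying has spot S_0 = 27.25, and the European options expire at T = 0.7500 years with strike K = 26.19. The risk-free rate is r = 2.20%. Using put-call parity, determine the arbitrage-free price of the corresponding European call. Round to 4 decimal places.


Put-call parity: C - P = S_0 * exp(-qT) - K * exp(-rT).
S_0 * exp(-qT) = 27.2500 * 1.00000000 = 27.25000000
K * exp(-rT) = 26.1900 * 0.98363538 = 25.76141059
C = P + S*exp(-qT) - K*exp(-rT)
C = 1.8815 + 27.25000000 - 25.76141059 = 3.3701

Answer: Call price = 3.3701


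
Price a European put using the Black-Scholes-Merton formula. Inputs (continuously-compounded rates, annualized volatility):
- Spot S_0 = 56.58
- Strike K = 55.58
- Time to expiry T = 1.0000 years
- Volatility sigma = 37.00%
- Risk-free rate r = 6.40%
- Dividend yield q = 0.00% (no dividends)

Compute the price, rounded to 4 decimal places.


Answer: Price = 5.9472

Derivation:
d1 = (ln(S/K) + (r - q + 0.5*sigma^2) * T) / (sigma * sqrt(T)) = 0.40616795
d2 = d1 - sigma * sqrt(T) = 0.03616795
exp(-rT) = 0.93800500; exp(-qT) = 1.00000000
P = K * exp(-rT) * N(-d2) - S_0 * exp(-qT) * N(-d1)
N(-d1) = 0.34230960; N(-d2) = 0.48557422
P = 55.5800 * 0.93800500 * 0.48557422 - 56.5800 * 1.00000000 * 0.34230960 = 5.9472


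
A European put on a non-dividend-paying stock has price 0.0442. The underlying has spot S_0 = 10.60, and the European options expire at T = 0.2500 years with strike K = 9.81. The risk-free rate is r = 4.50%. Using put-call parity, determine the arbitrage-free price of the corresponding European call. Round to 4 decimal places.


Answer: Call price = 0.9439

Derivation:
Put-call parity: C - P = S_0 * exp(-qT) - K * exp(-rT).
S_0 * exp(-qT) = 10.6000 * 1.00000000 = 10.60000000
K * exp(-rT) = 9.8100 * 0.98881304 = 9.70025597
C = P + S*exp(-qT) - K*exp(-rT)
C = 0.0442 + 10.60000000 - 9.70025597 = 0.9439


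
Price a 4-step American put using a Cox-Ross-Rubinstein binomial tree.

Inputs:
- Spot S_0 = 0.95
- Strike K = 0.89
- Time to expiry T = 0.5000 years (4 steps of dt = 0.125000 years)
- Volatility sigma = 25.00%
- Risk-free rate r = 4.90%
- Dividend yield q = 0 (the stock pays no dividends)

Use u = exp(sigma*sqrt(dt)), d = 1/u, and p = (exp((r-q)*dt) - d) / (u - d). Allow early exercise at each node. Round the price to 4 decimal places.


dt = T/N = 0.125000
u = exp(sigma*sqrt(dt)) = 1.092412; d = 1/u = 0.915405
p = (exp((r-q)*dt) - d) / (u - d) = 0.512627
Discount per step: exp(-r*dt) = 0.993894
Stock lattice S(k, i) with i counting down-moves:
  k=0: S(0,0) = 0.9500
  k=1: S(1,0) = 1.0378; S(1,1) = 0.8696
  k=2: S(2,0) = 1.1337; S(2,1) = 0.9500; S(2,2) = 0.7961
  k=3: S(3,0) = 1.2385; S(3,1) = 1.0378; S(3,2) = 0.8696; S(3,3) = 0.7287
  k=4: S(4,0) = 1.3529; S(4,1) = 1.1337; S(4,2) = 0.9500; S(4,3) = 0.7961; S(4,4) = 0.6671
Terminal payoffs V(N, i) = max(K - S_T, 0):
  V(4,0) = 0.000000; V(4,1) = 0.000000; V(4,2) = 0.000000; V(4,3) = 0.093931; V(4,4) = 0.222921
Backward induction: V(k, i) = exp(-r*dt) * [p * V(k+1, i) + (1-p) * V(k+1, i+1)]; then take max(V_cont, immediate exercise) for American.
  V(3,0) = exp(-r*dt) * [p*0.000000 + (1-p)*0.000000] = 0.000000; exercise = 0.000000; V(3,0) = max -> 0.000000
  V(3,1) = exp(-r*dt) * [p*0.000000 + (1-p)*0.000000] = 0.000000; exercise = 0.000000; V(3,1) = max -> 0.000000
  V(3,2) = exp(-r*dt) * [p*0.000000 + (1-p)*0.093931] = 0.045500; exercise = 0.020365; V(3,2) = max -> 0.045500
  V(3,3) = exp(-r*dt) * [p*0.093931 + (1-p)*0.222921] = 0.155840; exercise = 0.161275; V(3,3) = max -> 0.161275
  V(2,0) = exp(-r*dt) * [p*0.000000 + (1-p)*0.000000] = 0.000000; exercise = 0.000000; V(2,0) = max -> 0.000000
  V(2,1) = exp(-r*dt) * [p*0.000000 + (1-p)*0.045500] = 0.022040; exercise = 0.000000; V(2,1) = max -> 0.022040
  V(2,2) = exp(-r*dt) * [p*0.045500 + (1-p)*0.161275] = 0.101303; exercise = 0.093931; V(2,2) = max -> 0.101303
  V(1,0) = exp(-r*dt) * [p*0.000000 + (1-p)*0.022040] = 0.010676; exercise = 0.000000; V(1,0) = max -> 0.010676
  V(1,1) = exp(-r*dt) * [p*0.022040 + (1-p)*0.101303] = 0.060300; exercise = 0.020365; V(1,1) = max -> 0.060300
  V(0,0) = exp(-r*dt) * [p*0.010676 + (1-p)*0.060300] = 0.034649; exercise = 0.000000; V(0,0) = max -> 0.034649

Answer: Price = V(0,0) = 0.0346


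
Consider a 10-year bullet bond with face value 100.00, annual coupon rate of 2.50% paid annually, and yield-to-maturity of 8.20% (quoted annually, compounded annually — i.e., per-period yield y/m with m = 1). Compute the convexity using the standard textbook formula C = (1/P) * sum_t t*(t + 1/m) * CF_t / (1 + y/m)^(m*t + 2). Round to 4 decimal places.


Answer: Convexity = 77.1364

Derivation:
Coupon per period c = face * coupon_rate / m = 2.500000
Periods per year m = 1; per-period yield y/m = 0.082000
Number of cashflows N = 10
Cashflows (t years, CF_t, discount factor 1/(1+y/m)^(m*t), PV):
  t = 1.0000: CF_t = 2.500000, DF = 0.924214, PV = 2.310536
  t = 2.0000: CF_t = 2.500000, DF = 0.854172, PV = 2.135431
  t = 3.0000: CF_t = 2.500000, DF = 0.789438, PV = 1.973596
  t = 4.0000: CF_t = 2.500000, DF = 0.729610, PV = 1.824026
  t = 5.0000: CF_t = 2.500000, DF = 0.674316, PV = 1.685791
  t = 6.0000: CF_t = 2.500000, DF = 0.623213, PV = 1.558032
  t = 7.0000: CF_t = 2.500000, DF = 0.575982, PV = 1.439956
  t = 8.0000: CF_t = 2.500000, DF = 0.532331, PV = 1.330828
  t = 9.0000: CF_t = 2.500000, DF = 0.491988, PV = 1.229970
  t = 10.0000: CF_t = 102.500000, DF = 0.454703, PV = 46.607012
Price P = sum_t PV_t = 62.095177
Convexity numerator sum_t t*(t + 1/m) * CF_t / (1+y/m)^(m*t + 2):
  t = 1.0000: term = 3.947192
  t = 2.0000: term = 10.944155
  t = 3.0000: term = 20.229491
  t = 4.0000: term = 31.160645
  t = 5.0000: term = 43.198676
  t = 6.0000: term = 55.894775
  t = 7.0000: term = 68.878343
  t = 8.0000: term = 81.846459
  t = 9.0000: term = 94.554597
  t = 10.0000: term = 4379.145965
Convexity = (1/P) * sum = 4789.800298 / 62.095177 = 77.136430


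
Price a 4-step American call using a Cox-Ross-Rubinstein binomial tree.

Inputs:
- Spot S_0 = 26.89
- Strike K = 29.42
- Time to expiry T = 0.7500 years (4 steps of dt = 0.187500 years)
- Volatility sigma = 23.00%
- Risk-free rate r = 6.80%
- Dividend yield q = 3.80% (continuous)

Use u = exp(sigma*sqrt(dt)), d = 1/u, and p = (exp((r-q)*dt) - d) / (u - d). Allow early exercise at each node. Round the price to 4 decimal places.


Answer: Price = V(0,0) = 1.4666

Derivation:
dt = T/N = 0.187500
u = exp(sigma*sqrt(dt)) = 1.104721; d = 1/u = 0.905206
p = (exp((r-q)*dt) - d) / (u - d) = 0.503395
Discount per step: exp(-r*dt) = 0.987331
Stock lattice S(k, i) with i counting down-moves:
  k=0: S(0,0) = 26.8900
  k=1: S(1,0) = 29.7060; S(1,1) = 24.3410
  k=2: S(2,0) = 32.8168; S(2,1) = 26.8900; S(2,2) = 22.0336
  k=3: S(3,0) = 36.2534; S(3,1) = 29.7060; S(3,2) = 24.3410; S(3,3) = 19.9449
  k=4: S(4,0) = 40.0499; S(4,1) = 32.8168; S(4,2) = 26.8900; S(4,3) = 22.0336; S(4,4) = 18.0543
Terminal payoffs V(N, i) = max(S_T - K, 0):
  V(4,0) = 10.629899; V(4,1) = 3.396791; V(4,2) = 0.000000; V(4,3) = 0.000000; V(4,4) = 0.000000
Backward induction: V(k, i) = exp(-r*dt) * [p * V(k+1, i) + (1-p) * V(k+1, i+1)]; then take max(V_cont, immediate exercise) for American.
  V(3,0) = exp(-r*dt) * [p*10.629899 + (1-p)*3.396791] = 6.948739; exercise = 6.833402; V(3,0) = max -> 6.948739
  V(3,1) = exp(-r*dt) * [p*3.396791 + (1-p)*0.000000] = 1.688265; exercise = 0.285951; V(3,1) = max -> 1.688265
  V(3,2) = exp(-r*dt) * [p*0.000000 + (1-p)*0.000000] = 0.000000; exercise = 0.000000; V(3,2) = max -> 0.000000
  V(3,3) = exp(-r*dt) * [p*0.000000 + (1-p)*0.000000] = 0.000000; exercise = 0.000000; V(3,3) = max -> 0.000000
  V(2,0) = exp(-r*dt) * [p*6.948739 + (1-p)*1.688265] = 4.281424; exercise = 3.396791; V(2,0) = max -> 4.281424
  V(2,1) = exp(-r*dt) * [p*1.688265 + (1-p)*0.000000] = 0.839097; exercise = 0.000000; V(2,1) = max -> 0.839097
  V(2,2) = exp(-r*dt) * [p*0.000000 + (1-p)*0.000000] = 0.000000; exercise = 0.000000; V(2,2) = max -> 0.000000
  V(1,0) = exp(-r*dt) * [p*4.281424 + (1-p)*0.839097] = 2.539364; exercise = 0.285951; V(1,0) = max -> 2.539364
  V(1,1) = exp(-r*dt) * [p*0.839097 + (1-p)*0.000000] = 0.417046; exercise = 0.000000; V(1,1) = max -> 0.417046
  V(0,0) = exp(-r*dt) * [p*2.539364 + (1-p)*0.417046] = 1.466592; exercise = 0.000000; V(0,0) = max -> 1.466592


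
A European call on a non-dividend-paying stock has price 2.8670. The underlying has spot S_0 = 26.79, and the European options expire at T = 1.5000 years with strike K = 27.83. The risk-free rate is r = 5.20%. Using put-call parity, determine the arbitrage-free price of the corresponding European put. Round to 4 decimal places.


Put-call parity: C - P = S_0 * exp(-qT) - K * exp(-rT).
S_0 * exp(-qT) = 26.7900 * 1.00000000 = 26.79000000
K * exp(-rT) = 27.8300 * 0.92496443 = 25.74175999
P = C - S*exp(-qT) + K*exp(-rT)
P = 2.8670 - 26.79000000 + 25.74175999 = 1.8188

Answer: Put price = 1.8188


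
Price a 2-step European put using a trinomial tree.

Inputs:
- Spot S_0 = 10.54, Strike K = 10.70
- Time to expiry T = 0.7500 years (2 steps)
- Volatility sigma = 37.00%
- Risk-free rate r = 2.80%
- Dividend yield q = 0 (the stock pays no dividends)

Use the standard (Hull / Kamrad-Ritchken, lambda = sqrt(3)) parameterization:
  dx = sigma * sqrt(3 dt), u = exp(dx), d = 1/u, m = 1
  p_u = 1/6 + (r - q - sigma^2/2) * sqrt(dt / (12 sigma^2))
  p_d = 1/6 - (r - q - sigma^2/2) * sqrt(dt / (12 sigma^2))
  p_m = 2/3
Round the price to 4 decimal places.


Answer: Price = V(0,0) = 1.1475

Derivation:
dt = T/N = 0.375000; dx = sigma*sqrt(3*dt) = 0.392444
u = exp(dx) = 1.480595; d = 1/u = 0.675404
p_u = 0.147341, p_m = 0.666667, p_d = 0.185993
Discount per step: exp(-r*dt) = 0.989555
Stock lattice S(k, j) with j the centered position index:
  k=0: S(0,+0) = 10.5400
  k=1: S(1,-1) = 7.1188; S(1,+0) = 10.5400; S(1,+1) = 15.6055
  k=2: S(2,-2) = 4.8080; S(2,-1) = 7.1188; S(2,+0) = 10.5400; S(2,+1) = 15.6055; S(2,+2) = 23.1054
Terminal payoffs V(N, j) = max(K - S_T, 0):
  V(2,-2) = 5.891962; V(2,-1) = 3.581242; V(2,+0) = 0.160000; V(2,+1) = 0.000000; V(2,+2) = 0.000000
Backward induction: V(k, j) = exp(-r*dt) * [p_u * V(k+1, j+1) + p_m * V(k+1, j) + p_d * V(k+1, j-1)]
  V(1,-1) = exp(-r*dt) * [p_u*0.160000 + p_m*3.581242 + p_d*5.891962] = 3.470301
  V(1,+0) = exp(-r*dt) * [p_u*0.000000 + p_m*0.160000 + p_d*3.581242] = 0.764680
  V(1,+1) = exp(-r*dt) * [p_u*0.000000 + p_m*0.000000 + p_d*0.160000] = 0.029448
  V(0,+0) = exp(-r*dt) * [p_u*0.029448 + p_m*0.764680 + p_d*3.470301] = 1.147464


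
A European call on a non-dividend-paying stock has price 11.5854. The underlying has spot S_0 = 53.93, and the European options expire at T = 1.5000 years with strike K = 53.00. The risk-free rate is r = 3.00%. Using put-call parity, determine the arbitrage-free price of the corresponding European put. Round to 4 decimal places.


Answer: Put price = 8.3233

Derivation:
Put-call parity: C - P = S_0 * exp(-qT) - K * exp(-rT).
S_0 * exp(-qT) = 53.9300 * 1.00000000 = 53.93000000
K * exp(-rT) = 53.0000 * 0.95599748 = 50.66786654
P = C - S*exp(-qT) + K*exp(-rT)
P = 11.5854 - 53.93000000 + 50.66786654 = 8.3233
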